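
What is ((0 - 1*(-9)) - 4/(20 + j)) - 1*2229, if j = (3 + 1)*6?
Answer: -24421/11 ≈ -2220.1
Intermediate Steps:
j = 24 (j = 4*6 = 24)
((0 - 1*(-9)) - 4/(20 + j)) - 1*2229 = ((0 - 1*(-9)) - 4/(20 + 24)) - 1*2229 = ((0 + 9) - 4/44) - 2229 = (9 + (1/44)*(-4)) - 2229 = (9 - 1/11) - 2229 = 98/11 - 2229 = -24421/11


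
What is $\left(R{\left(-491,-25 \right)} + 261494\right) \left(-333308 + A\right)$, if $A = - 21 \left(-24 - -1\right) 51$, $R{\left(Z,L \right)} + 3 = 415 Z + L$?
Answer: $-17810856175$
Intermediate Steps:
$R{\left(Z,L \right)} = -3 + L + 415 Z$ ($R{\left(Z,L \right)} = -3 + \left(415 Z + L\right) = -3 + \left(L + 415 Z\right) = -3 + L + 415 Z$)
$A = 24633$ ($A = - 21 \left(-24 + 1\right) 51 = \left(-21\right) \left(-23\right) 51 = 483 \cdot 51 = 24633$)
$\left(R{\left(-491,-25 \right)} + 261494\right) \left(-333308 + A\right) = \left(\left(-3 - 25 + 415 \left(-491\right)\right) + 261494\right) \left(-333308 + 24633\right) = \left(\left(-3 - 25 - 203765\right) + 261494\right) \left(-308675\right) = \left(-203793 + 261494\right) \left(-308675\right) = 57701 \left(-308675\right) = -17810856175$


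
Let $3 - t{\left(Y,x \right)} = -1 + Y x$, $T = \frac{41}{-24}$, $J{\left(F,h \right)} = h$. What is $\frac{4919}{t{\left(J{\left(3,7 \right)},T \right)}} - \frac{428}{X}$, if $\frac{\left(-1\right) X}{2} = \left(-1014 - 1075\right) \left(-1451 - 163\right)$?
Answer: $\frac{199021561069}{645670209} \approx 308.24$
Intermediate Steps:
$T = - \frac{41}{24}$ ($T = 41 \left(- \frac{1}{24}\right) = - \frac{41}{24} \approx -1.7083$)
$t{\left(Y,x \right)} = 4 - Y x$ ($t{\left(Y,x \right)} = 3 - \left(-1 + Y x\right) = 4 - Y x$)
$X = -6743292$ ($X = - 2 \left(-1014 - 1075\right) \left(-1451 - 163\right) = - 2 \left(\left(-2089\right) \left(-1614\right)\right) = \left(-2\right) 3371646 = -6743292$)
$\frac{4919}{t{\left(J{\left(3,7 \right)},T \right)}} - \frac{428}{X} = \frac{4919}{4 - 7 \left(- \frac{41}{24}\right)} - \frac{428}{-6743292} = \frac{4919}{4 + \frac{287}{24}} - - \frac{107}{1685823} = \frac{4919}{\frac{383}{24}} + \frac{107}{1685823} = 4919 \cdot \frac{24}{383} + \frac{107}{1685823} = \frac{118056}{383} + \frac{107}{1685823} = \frac{199021561069}{645670209}$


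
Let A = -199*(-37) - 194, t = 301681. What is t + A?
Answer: 308850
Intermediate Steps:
A = 7169 (A = 7363 - 194 = 7169)
t + A = 301681 + 7169 = 308850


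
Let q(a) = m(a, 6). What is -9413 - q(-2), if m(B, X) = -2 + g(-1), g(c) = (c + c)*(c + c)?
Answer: -9415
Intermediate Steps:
g(c) = 4*c² (g(c) = (2*c)*(2*c) = 4*c²)
m(B, X) = 2 (m(B, X) = -2 + 4*(-1)² = -2 + 4*1 = -2 + 4 = 2)
q(a) = 2
-9413 - q(-2) = -9413 - 1*2 = -9413 - 2 = -9415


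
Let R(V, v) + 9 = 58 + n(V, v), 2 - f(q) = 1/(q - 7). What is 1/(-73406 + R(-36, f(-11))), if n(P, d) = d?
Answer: -18/1320389 ≈ -1.3632e-5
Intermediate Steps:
f(q) = 2 - 1/(-7 + q) (f(q) = 2 - 1/(q - 7) = 2 - 1/(-7 + q))
R(V, v) = 49 + v (R(V, v) = -9 + (58 + v) = 49 + v)
1/(-73406 + R(-36, f(-11))) = 1/(-73406 + (49 + (-15 + 2*(-11))/(-7 - 11))) = 1/(-73406 + (49 + (-15 - 22)/(-18))) = 1/(-73406 + (49 - 1/18*(-37))) = 1/(-73406 + (49 + 37/18)) = 1/(-73406 + 919/18) = 1/(-1320389/18) = -18/1320389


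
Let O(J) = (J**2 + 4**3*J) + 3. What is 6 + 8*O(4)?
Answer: 2206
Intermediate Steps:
O(J) = 3 + J**2 + 64*J (O(J) = (J**2 + 64*J) + 3 = 3 + J**2 + 64*J)
6 + 8*O(4) = 6 + 8*(3 + 4**2 + 64*4) = 6 + 8*(3 + 16 + 256) = 6 + 8*275 = 6 + 2200 = 2206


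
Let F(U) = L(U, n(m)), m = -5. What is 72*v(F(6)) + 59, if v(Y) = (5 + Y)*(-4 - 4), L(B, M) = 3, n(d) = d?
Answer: -4549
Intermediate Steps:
F(U) = 3
v(Y) = -40 - 8*Y (v(Y) = (5 + Y)*(-8) = -40 - 8*Y)
72*v(F(6)) + 59 = 72*(-40 - 8*3) + 59 = 72*(-40 - 24) + 59 = 72*(-64) + 59 = -4608 + 59 = -4549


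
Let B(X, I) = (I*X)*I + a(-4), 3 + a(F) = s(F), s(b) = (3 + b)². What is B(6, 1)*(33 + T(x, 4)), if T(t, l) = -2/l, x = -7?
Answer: 130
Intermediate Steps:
a(F) = -3 + (3 + F)²
B(X, I) = -2 + X*I² (B(X, I) = (I*X)*I + (-3 + (3 - 4)²) = X*I² + (-3 + (-1)²) = X*I² + (-3 + 1) = X*I² - 2 = -2 + X*I²)
B(6, 1)*(33 + T(x, 4)) = (-2 + 6*1²)*(33 - 2/4) = (-2 + 6*1)*(33 - 2*¼) = (-2 + 6)*(33 - ½) = 4*(65/2) = 130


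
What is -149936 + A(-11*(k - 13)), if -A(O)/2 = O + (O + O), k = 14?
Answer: -149870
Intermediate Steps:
A(O) = -6*O (A(O) = -2*(O + (O + O)) = -2*(O + 2*O) = -6*O)
-149936 + A(-11*(k - 13)) = -149936 - (-66)*(14 - 13) = -149936 - (-66) = -149936 - 6*(-11) = -149936 + 66 = -149870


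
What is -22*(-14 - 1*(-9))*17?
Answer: 1870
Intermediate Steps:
-22*(-14 - 1*(-9))*17 = -22*(-14 + 9)*17 = -22*(-5)*17 = 110*17 = 1870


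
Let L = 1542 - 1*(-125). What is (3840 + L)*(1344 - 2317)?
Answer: -5358311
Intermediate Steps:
L = 1667 (L = 1542 + 125 = 1667)
(3840 + L)*(1344 - 2317) = (3840 + 1667)*(1344 - 2317) = 5507*(-973) = -5358311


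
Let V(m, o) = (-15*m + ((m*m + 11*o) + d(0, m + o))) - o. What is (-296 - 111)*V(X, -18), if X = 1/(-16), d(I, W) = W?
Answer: 20538441/256 ≈ 80228.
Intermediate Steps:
X = -1/16 ≈ -0.062500
V(m, o) = m**2 - 14*m + 11*o (V(m, o) = (-15*m + ((m*m + 11*o) + (m + o))) - o = (-15*m + ((m**2 + 11*o) + (m + o))) - o = (-15*m + (m + m**2 + 12*o)) - o = (m**2 - 14*m + 12*o) - o = m**2 - 14*m + 11*o)
(-296 - 111)*V(X, -18) = (-296 - 111)*((-1/16)**2 - 14*(-1/16) + 11*(-18)) = -407*(1/256 + 7/8 - 198) = -407*(-50463/256) = 20538441/256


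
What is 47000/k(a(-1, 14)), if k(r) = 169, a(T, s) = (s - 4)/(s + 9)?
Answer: 47000/169 ≈ 278.11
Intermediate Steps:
a(T, s) = (-4 + s)/(9 + s)
47000/k(a(-1, 14)) = 47000/169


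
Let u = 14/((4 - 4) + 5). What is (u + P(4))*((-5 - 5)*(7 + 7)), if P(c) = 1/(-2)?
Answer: -322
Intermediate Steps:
u = 14/5 (u = 14/(0 + 5) = 14/5 ≈ 2.8000)
P(c) = -½
(u + P(4))*((-5 - 5)*(7 + 7)) = (14/5 - ½)*((-5 - 5)*(7 + 7)) = 23*(-10*14)/10 = (23/10)*(-140) = -322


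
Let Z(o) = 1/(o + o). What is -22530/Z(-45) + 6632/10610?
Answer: 10756951816/5305 ≈ 2.0277e+6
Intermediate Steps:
Z(o) = 1/(2*o)
-22530/Z(-45) + 6632/10610 = -22530/((1/2)/(-45)) + 6632/10610 = -22530/((1/2)*(-1/45)) + 6632*(1/10610) = -22530/(-1/90) + 3316/5305 = -22530*(-90) + 3316/5305 = 2027700 + 3316/5305 = 10756951816/5305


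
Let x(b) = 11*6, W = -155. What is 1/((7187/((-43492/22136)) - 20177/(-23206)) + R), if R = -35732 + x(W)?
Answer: -252318838/9921953234335 ≈ -2.5430e-5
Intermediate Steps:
x(b) = 66
R = -35666 (R = -35732 + 66 = -35666)
1/((7187/((-43492/22136)) - 20177/(-23206)) + R) = 1/((7187/((-43492/22136)) - 20177/(-23206)) - 35666) = 1/((7187/((-43492*1/22136)) - 20177*(-1/23206)) - 35666) = 1/((7187/(-10873/5534) + 20177/23206) - 35666) = 1/((7187*(-5534/10873) + 20177/23206) - 35666) = 1/((-39772858/10873 + 20177/23206) - 35666) = 1/(-922749558227/252318838 - 35666) = 1/(-9921953234335/252318838) = -252318838/9921953234335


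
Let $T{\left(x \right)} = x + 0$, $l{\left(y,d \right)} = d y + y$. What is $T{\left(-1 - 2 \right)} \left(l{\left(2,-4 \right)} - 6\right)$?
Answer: $36$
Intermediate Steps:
$l{\left(y,d \right)} = y + d y$
$T{\left(x \right)} = x$
$T{\left(-1 - 2 \right)} \left(l{\left(2,-4 \right)} - 6\right) = \left(-1 - 2\right) \left(2 \left(1 - 4\right) - 6\right) = \left(-1 - 2\right) \left(2 \left(-3\right) - 6\right) = - 3 \left(-6 - 6\right) = \left(-3\right) \left(-12\right) = 36$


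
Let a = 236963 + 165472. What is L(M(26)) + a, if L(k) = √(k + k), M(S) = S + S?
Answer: 402435 + 2*√26 ≈ 4.0245e+5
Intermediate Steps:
M(S) = 2*S
L(k) = √2*√k (L(k) = √(2*k) = √2*√k)
a = 402435
L(M(26)) + a = √2*√(2*26) + 402435 = √2*√52 + 402435 = √2*(2*√13) + 402435 = 2*√26 + 402435 = 402435 + 2*√26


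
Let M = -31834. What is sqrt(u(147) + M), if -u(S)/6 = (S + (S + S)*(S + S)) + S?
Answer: I*sqrt(552214) ≈ 743.11*I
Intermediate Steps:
u(S) = -24*S**2 - 12*S (u(S) = -6*((S + (S + S)*(S + S)) + S) = -6*((S + (2*S)*(2*S)) + S) = -6*((S + 4*S**2) + S) = -6*(2*S + 4*S**2) = -24*S**2 - 12*S)
sqrt(u(147) + M) = sqrt(-12*147*(1 + 2*147) - 31834) = sqrt(-12*147*(1 + 294) - 31834) = sqrt(-12*147*295 - 31834) = sqrt(-520380 - 31834) = sqrt(-552214) = I*sqrt(552214)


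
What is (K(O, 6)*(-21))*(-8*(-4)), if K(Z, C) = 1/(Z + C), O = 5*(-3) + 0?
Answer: 224/3 ≈ 74.667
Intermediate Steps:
O = -15 (O = -15 + 0 = -15)
K(Z, C) = 1/(C + Z)
(K(O, 6)*(-21))*(-8*(-4)) = (-21/(6 - 15))*(-8*(-4)) = (-21/(-9))*32 = -⅑*(-21)*32 = (7/3)*32 = 224/3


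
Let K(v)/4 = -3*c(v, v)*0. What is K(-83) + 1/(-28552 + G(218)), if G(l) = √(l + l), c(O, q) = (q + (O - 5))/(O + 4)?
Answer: -7138/203804067 - √109/407608134 ≈ -3.5049e-5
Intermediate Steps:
c(O, q) = (-5 + O + q)/(4 + O) (c(O, q) = (q + (-5 + O))/(4 + O) = (-5 + O + q)/(4 + O))
G(l) = √2*√l (G(l) = √(2*l) = √2*√l)
K(v) = 0 (K(v) = 4*(-3*(-5 + v + v)/(4 + v)*0) = 4*(-3*(-5 + 2*v)/(4 + v)*0) = 4*0 = 0)
K(-83) + 1/(-28552 + G(218)) = 0 + 1/(-28552 + √2*√218) = 0 + 1/(-28552 + 2*√109) = 1/(-28552 + 2*√109)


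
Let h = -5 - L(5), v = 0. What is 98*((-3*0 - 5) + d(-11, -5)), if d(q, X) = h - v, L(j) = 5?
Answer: -1470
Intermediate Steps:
h = -10 (h = -5 - 1*5 = -5 - 5 = -10)
d(q, X) = -10 (d(q, X) = -10 - 1*0 = -10 + 0 = -10)
98*((-3*0 - 5) + d(-11, -5)) = 98*((-3*0 - 5) - 10) = 98*((0 - 5) - 10) = 98*(-5 - 10) = 98*(-15) = -1470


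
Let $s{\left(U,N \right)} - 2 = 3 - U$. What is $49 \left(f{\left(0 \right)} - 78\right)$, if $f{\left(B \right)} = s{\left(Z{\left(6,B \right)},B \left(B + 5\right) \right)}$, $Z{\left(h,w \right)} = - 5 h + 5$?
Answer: $-2352$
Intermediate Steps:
$Z{\left(h,w \right)} = 5 - 5 h$
$s{\left(U,N \right)} = 5 - U$ ($s{\left(U,N \right)} = 2 - \left(-3 + U\right) = 5 - U$)
$f{\left(B \right)} = 30$ ($f{\left(B \right)} = 5 - \left(5 - 30\right) = 5 - -25 = 5 + 25 = 30$)
$49 \left(f{\left(0 \right)} - 78\right) = 49 \left(30 - 78\right) = 49 \left(-48\right) = -2352$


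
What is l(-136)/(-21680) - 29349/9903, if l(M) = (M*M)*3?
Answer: -24703833/4472855 ≈ -5.5231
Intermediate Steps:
l(M) = 3*M² (l(M) = M²*3 = 3*M²)
l(-136)/(-21680) - 29349/9903 = (3*(-136)²)/(-21680) - 29349/9903 = (3*18496)*(-1/21680) - 29349*1/9903 = 55488*(-1/21680) - 9783/3301 = -3468/1355 - 9783/3301 = -24703833/4472855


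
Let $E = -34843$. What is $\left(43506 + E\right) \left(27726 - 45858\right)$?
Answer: $-157077516$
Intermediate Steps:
$\left(43506 + E\right) \left(27726 - 45858\right) = \left(43506 - 34843\right) \left(27726 - 45858\right) = 8663 \left(-18132\right) = -157077516$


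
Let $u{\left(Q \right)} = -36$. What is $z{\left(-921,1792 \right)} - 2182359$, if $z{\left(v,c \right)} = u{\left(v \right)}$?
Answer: $-2182395$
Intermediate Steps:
$z{\left(v,c \right)} = -36$
$z{\left(-921,1792 \right)} - 2182359 = -36 - 2182359 = -2182395$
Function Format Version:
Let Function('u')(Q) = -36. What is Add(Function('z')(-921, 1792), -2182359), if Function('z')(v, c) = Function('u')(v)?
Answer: -2182395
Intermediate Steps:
Function('z')(v, c) = -36
Add(Function('z')(-921, 1792), -2182359) = Add(-36, -2182359) = -2182395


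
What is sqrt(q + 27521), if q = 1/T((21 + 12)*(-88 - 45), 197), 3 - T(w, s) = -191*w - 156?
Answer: sqrt(4833228797503365)/419070 ≈ 165.89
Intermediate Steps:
T(w, s) = 159 + 191*w (T(w, s) = 3 - (-191*w - 156) = 3 - (-156 - 191*w) = 3 + (156 + 191*w) = 159 + 191*w)
q = -1/838140 (q = 1/(159 + 191*((21 + 12)*(-88 - 45))) = 1/(159 + 191*(33*(-133))) = 1/(159 + 191*(-4389)) = 1/(159 - 838299) = 1/(-838140) = -1/838140 ≈ -1.1931e-6)
sqrt(q + 27521) = sqrt(-1/838140 + 27521) = sqrt(23066450939/838140) = sqrt(4833228797503365)/419070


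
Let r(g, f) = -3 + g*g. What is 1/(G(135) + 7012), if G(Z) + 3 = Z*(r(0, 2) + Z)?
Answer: 1/24829 ≈ 4.0276e-5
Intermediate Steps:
r(g, f) = -3 + g²
G(Z) = -3 + Z*(-3 + Z) (G(Z) = -3 + Z*((-3 + 0²) + Z) = -3 + Z*((-3 + 0) + Z) = -3 + Z*(-3 + Z))
1/(G(135) + 7012) = 1/((-3 + 135² - 3*135) + 7012) = 1/((-3 + 18225 - 405) + 7012) = 1/(17817 + 7012) = 1/24829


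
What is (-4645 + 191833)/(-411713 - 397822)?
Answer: -62396/269845 ≈ -0.23123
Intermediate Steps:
(-4645 + 191833)/(-411713 - 397822) = 187188/(-809535) = 187188*(-1/809535) = -62396/269845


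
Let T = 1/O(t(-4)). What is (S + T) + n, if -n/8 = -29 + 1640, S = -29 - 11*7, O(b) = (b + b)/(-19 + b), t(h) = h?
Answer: -103929/8 ≈ -12991.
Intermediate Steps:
O(b) = 2*b/(-19 + b) (O(b) = (2*b)/(-19 + b) = 2*b/(-19 + b))
S = -106 (S = -29 - 77 = -106)
T = 23/8 (T = 1/(2*(-4)/(-19 - 4)) = 1/(2*(-4)/(-23)) = 1/(2*(-4)*(-1/23)) = 1/(8/23) = 23/8 ≈ 2.8750)
n = -12888 (n = -8*(-29 + 1640) = -8*1611 = -12888)
(S + T) + n = (-106 + 23/8) - 12888 = -825/8 - 12888 = -103929/8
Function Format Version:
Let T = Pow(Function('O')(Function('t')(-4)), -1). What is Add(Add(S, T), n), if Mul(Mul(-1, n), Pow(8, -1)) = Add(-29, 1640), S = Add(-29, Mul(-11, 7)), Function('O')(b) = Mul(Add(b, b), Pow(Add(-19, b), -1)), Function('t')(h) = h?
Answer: Rational(-103929, 8) ≈ -12991.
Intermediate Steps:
Function('O')(b) = Mul(2, b, Pow(Add(-19, b), -1)) (Function('O')(b) = Mul(Mul(2, b), Pow(Add(-19, b), -1)) = Mul(2, b, Pow(Add(-19, b), -1)))
S = -106 (S = Add(-29, -77) = -106)
T = Rational(23, 8) (T = Pow(Mul(2, -4, Pow(Add(-19, -4), -1)), -1) = Pow(Mul(2, -4, Pow(-23, -1)), -1) = Pow(Mul(2, -4, Rational(-1, 23)), -1) = Pow(Rational(8, 23), -1) = Rational(23, 8) ≈ 2.8750)
n = -12888 (n = Mul(-8, Add(-29, 1640)) = Mul(-8, 1611) = -12888)
Add(Add(S, T), n) = Add(Add(-106, Rational(23, 8)), -12888) = Add(Rational(-825, 8), -12888) = Rational(-103929, 8)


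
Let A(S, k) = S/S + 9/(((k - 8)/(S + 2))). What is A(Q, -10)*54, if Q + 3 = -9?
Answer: 324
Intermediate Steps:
Q = -12 (Q = -3 - 9 = -12)
A(S, k) = 1 + 9*(2 + S)/(-8 + k) (A(S, k) = 1 + 9/(((-8 + k)/(2 + S))) = 1 + 9*((2 + S)/(-8 + k)) = 1 + 9*(2 + S)/(-8 + k))
A(Q, -10)*54 = ((10 - 10 + 9*(-12))/(-8 - 10))*54 = ((10 - 10 - 108)/(-18))*54 = -1/18*(-108)*54 = 6*54 = 324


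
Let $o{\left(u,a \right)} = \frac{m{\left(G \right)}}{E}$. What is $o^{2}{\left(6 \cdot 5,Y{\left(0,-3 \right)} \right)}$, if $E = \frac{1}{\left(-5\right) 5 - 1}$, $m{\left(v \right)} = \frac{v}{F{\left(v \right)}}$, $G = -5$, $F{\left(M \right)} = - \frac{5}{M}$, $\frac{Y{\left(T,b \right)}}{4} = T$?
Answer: $16900$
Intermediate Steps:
$Y{\left(T,b \right)} = 4 T$
$m{\left(v \right)} = - \frac{v^{2}}{5}$ ($m{\left(v \right)} = \frac{v}{\left(-5\right) \frac{1}{v}} = v \left(- \frac{v}{5}\right) = - \frac{v^{2}}{5}$)
$E = - \frac{1}{26}$ ($E = \frac{1}{-25 - 1} = \frac{1}{-26} = - \frac{1}{26} \approx -0.038462$)
$o{\left(u,a \right)} = 130$ ($o{\left(u,a \right)} = \frac{\left(- \frac{1}{5}\right) \left(-5\right)^{2}}{- \frac{1}{26}} = \left(- \frac{1}{5}\right) 25 \left(-26\right) = \left(-5\right) \left(-26\right) = 130$)
$o^{2}{\left(6 \cdot 5,Y{\left(0,-3 \right)} \right)} = 130^{2} = 16900$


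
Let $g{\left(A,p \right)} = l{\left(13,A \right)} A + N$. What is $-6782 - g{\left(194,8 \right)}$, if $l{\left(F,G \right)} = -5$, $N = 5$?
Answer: $-5817$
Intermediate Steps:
$g{\left(A,p \right)} = 5 - 5 A$ ($g{\left(A,p \right)} = - 5 A + 5 = 5 - 5 A$)
$-6782 - g{\left(194,8 \right)} = -6782 - \left(5 - 970\right) = -6782 - -965 = -6782 + 965 = -5817$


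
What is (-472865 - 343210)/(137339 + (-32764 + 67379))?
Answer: -90675/19106 ≈ -4.7459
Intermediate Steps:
(-472865 - 343210)/(137339 + (-32764 + 67379)) = -816075/(137339 + 34615) = -816075/171954 = -816075*1/171954 = -90675/19106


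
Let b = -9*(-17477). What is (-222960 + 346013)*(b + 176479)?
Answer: 41071645916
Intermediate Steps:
b = 157293
(-222960 + 346013)*(b + 176479) = (-222960 + 346013)*(157293 + 176479) = 123053*333772 = 41071645916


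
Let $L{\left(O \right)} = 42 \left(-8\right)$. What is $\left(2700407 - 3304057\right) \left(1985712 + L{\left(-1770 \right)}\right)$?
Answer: $-1198472222400$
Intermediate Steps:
$L{\left(O \right)} = -336$
$\left(2700407 - 3304057\right) \left(1985712 + L{\left(-1770 \right)}\right) = \left(2700407 - 3304057\right) \left(1985712 - 336\right) = \left(-603650\right) 1985376 = -1198472222400$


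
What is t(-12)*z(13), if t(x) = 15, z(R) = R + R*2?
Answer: 585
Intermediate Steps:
z(R) = 3*R (z(R) = R + 2*R = 3*R)
t(-12)*z(13) = 15*(3*13) = 15*39 = 585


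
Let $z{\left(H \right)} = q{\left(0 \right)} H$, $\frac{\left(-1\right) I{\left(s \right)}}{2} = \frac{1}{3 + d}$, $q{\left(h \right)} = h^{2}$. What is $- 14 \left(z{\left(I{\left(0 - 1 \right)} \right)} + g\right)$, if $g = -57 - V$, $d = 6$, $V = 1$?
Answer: $812$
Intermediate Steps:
$I{\left(s \right)} = - \frac{2}{9}$ ($I{\left(s \right)} = - \frac{2}{3 + 6} = - \frac{2}{9}$)
$g = -58$ ($g = -57 - 1 = -58$)
$z{\left(H \right)} = 0$ ($z{\left(H \right)} = 0^{2} H = 0 H = 0$)
$- 14 \left(z{\left(I{\left(0 - 1 \right)} \right)} + g\right) = - 14 \left(0 - 58\right) = \left(-14\right) \left(-58\right) = 812$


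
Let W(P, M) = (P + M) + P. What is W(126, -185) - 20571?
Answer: -20504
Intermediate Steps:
W(P, M) = M + 2*P (W(P, M) = (M + P) + P = M + 2*P)
W(126, -185) - 20571 = (-185 + 2*126) - 20571 = (-185 + 252) - 20571 = 67 - 20571 = -20504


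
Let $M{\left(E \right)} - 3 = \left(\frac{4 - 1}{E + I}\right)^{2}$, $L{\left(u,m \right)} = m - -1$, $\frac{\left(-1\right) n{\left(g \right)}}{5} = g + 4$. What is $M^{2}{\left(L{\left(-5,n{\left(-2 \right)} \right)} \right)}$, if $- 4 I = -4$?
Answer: $\frac{40401}{4096} \approx 9.8635$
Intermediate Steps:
$I = 1$ ($I = \left(- \frac{1}{4}\right) \left(-4\right) = 1$)
$n{\left(g \right)} = -20 - 5 g$ ($n{\left(g \right)} = - 5 \left(g + 4\right) = - 5 \left(4 + g\right) = -20 - 5 g$)
$L{\left(u,m \right)} = 1 + m$ ($L{\left(u,m \right)} = m + 1 = 1 + m$)
$M{\left(E \right)} = 3 + \frac{9}{\left(1 + E\right)^{2}}$ ($M{\left(E \right)} = 3 + \left(\frac{4 - 1}{E + 1}\right)^{2} = 3 + \left(\frac{3}{1 + E}\right)^{2} = 3 + \frac{9}{\left(1 + E\right)^{2}}$)
$M^{2}{\left(L{\left(-5,n{\left(-2 \right)} \right)} \right)} = \left(3 + \frac{9}{\left(1 + \left(1 - 10\right)\right)^{2}}\right)^{2} = \left(3 + \frac{9}{\left(1 - 9\right)^{2}}\right)^{2} = \left(3 + \frac{9}{64}\right)^{2} = \left(\frac{201}{64}\right)^{2} = \frac{40401}{4096}$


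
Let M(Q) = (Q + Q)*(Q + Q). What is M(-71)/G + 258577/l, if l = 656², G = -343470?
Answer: 40068073543/73903752960 ≈ 0.54217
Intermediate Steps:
M(Q) = 4*Q² (M(Q) = (2*Q)*(2*Q) = 4*Q²)
l = 430336
M(-71)/G + 258577/l = (4*(-71)²)/(-343470) + 258577/430336 = (4*5041)*(-1/343470) + 258577*(1/430336) = 20164*(-1/343470) + 258577/430336 = -10082/171735 + 258577/430336 = 40068073543/73903752960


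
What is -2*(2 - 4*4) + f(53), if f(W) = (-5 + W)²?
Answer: 2332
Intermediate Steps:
-2*(2 - 4*4) + f(53) = -2*(2 - 4*4) + (-5 + 53)² = -2*(2 - 16) + 48² = -2*(-14) + 2304 = 28 + 2304 = 2332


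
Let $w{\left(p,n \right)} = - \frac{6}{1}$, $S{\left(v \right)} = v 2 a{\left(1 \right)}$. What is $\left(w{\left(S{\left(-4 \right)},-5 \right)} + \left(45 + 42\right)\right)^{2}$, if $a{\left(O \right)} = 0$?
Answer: $6561$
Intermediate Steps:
$S{\left(v \right)} = 0$ ($S{\left(v \right)} = v 2 \cdot 0 = 2 v 0 = 0$)
$w{\left(p,n \right)} = -6$ ($w{\left(p,n \right)} = \left(-6\right) 1 = -6$)
$\left(w{\left(S{\left(-4 \right)},-5 \right)} + \left(45 + 42\right)\right)^{2} = \left(-6 + \left(45 + 42\right)\right)^{2} = \left(-6 + 87\right)^{2} = 81^{2} = 6561$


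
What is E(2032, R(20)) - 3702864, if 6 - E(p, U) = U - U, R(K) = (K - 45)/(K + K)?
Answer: -3702858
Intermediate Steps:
R(K) = (-45 + K)/(2*K) (R(K) = (-45 + K)/((2*K)) = (-45 + K)*(1/(2*K)) = (-45 + K)/(2*K))
E(p, U) = 6 (E(p, U) = 6 - (U - U) = 6 - 1*0 = 6 + 0 = 6)
E(2032, R(20)) - 3702864 = 6 - 3702864 = -3702858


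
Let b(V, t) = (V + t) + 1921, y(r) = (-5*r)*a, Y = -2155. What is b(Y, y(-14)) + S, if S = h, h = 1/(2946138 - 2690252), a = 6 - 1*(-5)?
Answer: 137154897/255886 ≈ 536.00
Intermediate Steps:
a = 11 (a = 6 + 5 = 11)
y(r) = -55*r (y(r) = -5*r*11 = -55*r)
b(V, t) = 1921 + V + t
h = 1/255886 ≈ 3.9080e-6
S = 1/255886 ≈ 3.9080e-6
b(Y, y(-14)) + S = (1921 - 2155 - 55*(-14)) + 1/255886 = (1921 - 2155 + 770) + 1/255886 = 536 + 1/255886 = 137154897/255886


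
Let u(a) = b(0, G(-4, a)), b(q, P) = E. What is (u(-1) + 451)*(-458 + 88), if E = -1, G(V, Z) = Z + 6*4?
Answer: -166500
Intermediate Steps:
G(V, Z) = 24 + Z (G(V, Z) = Z + 24 = 24 + Z)
b(q, P) = -1
u(a) = -1
(u(-1) + 451)*(-458 + 88) = (-1 + 451)*(-458 + 88) = 450*(-370) = -166500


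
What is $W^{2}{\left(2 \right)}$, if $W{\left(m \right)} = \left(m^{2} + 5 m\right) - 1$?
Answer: $169$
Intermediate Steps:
$W{\left(m \right)} = -1 + m^{2} + 5 m$
$W^{2}{\left(2 \right)} = \left(-1 + 2^{2} + 5 \cdot 2\right)^{2} = \left(-1 + 4 + 10\right)^{2} = 13^{2} = 169$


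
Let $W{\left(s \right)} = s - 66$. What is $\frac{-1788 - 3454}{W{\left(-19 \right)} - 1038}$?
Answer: $\frac{5242}{1123} \approx 4.6679$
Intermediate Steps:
$W{\left(s \right)} = -66 + s$
$\frac{-1788 - 3454}{W{\left(-19 \right)} - 1038} = \frac{-1788 - 3454}{\left(-66 - 19\right) - 1038} = - \frac{5242}{-85 - 1038} = - \frac{5242}{-1123} = \left(-5242\right) \left(- \frac{1}{1123}\right) = \frac{5242}{1123}$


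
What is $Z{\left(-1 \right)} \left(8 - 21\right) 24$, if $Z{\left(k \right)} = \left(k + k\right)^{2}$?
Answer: $-1248$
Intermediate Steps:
$Z{\left(k \right)} = 4 k^{2}$ ($Z{\left(k \right)} = \left(2 k\right)^{2} = 4 k^{2}$)
$Z{\left(-1 \right)} \left(8 - 21\right) 24 = 4 \left(-1\right)^{2} \left(8 - 21\right) 24 = 4 \cdot 1 \left(8 - 21\right) 24 = 4 \left(-13\right) 24 = \left(-52\right) 24 = -1248$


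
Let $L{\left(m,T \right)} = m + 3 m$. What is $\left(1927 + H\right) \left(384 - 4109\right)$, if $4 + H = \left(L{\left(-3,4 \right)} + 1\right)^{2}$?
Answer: $-7613900$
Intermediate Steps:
$L{\left(m,T \right)} = 4 m$
$H = 117$ ($H = -4 + \left(4 \left(-3\right) + 1\right)^{2} = -4 + \left(-12 + 1\right)^{2} = -4 + \left(-11\right)^{2} = -4 + 121 = 117$)
$\left(1927 + H\right) \left(384 - 4109\right) = \left(1927 + 117\right) \left(384 - 4109\right) = 2044 \left(-3725\right) = -7613900$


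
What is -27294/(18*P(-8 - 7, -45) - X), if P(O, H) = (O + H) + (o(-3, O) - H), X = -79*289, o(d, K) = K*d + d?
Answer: -27294/23317 ≈ -1.1706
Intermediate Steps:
o(d, K) = d + K*d
X = -22831
P(O, H) = -3 - 2*O (P(O, H) = (O + H) + (-3*(1 + O) - H) = (H + O) + ((-3 - 3*O) - H) = (H + O) + (-3 - H - 3*O) = -3 - 2*O)
-27294/(18*P(-8 - 7, -45) - X) = -27294/(18*(-3 - 2*(-8 - 7)) - 1*(-22831)) = -27294/(18*(-3 - 2*(-15)) + 22831) = -27294/(18*(-3 + 30) + 22831) = -27294/(18*27 + 22831) = -27294/(486 + 22831) = -27294/23317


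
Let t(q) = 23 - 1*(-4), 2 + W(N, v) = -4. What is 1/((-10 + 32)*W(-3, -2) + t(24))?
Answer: -1/105 ≈ -0.0095238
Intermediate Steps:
W(N, v) = -6 (W(N, v) = -2 - 4 = -6)
t(q) = 27 (t(q) = 23 + 4 = 27)
1/((-10 + 32)*W(-3, -2) + t(24)) = 1/((-10 + 32)*(-6) + 27) = 1/(22*(-6) + 27) = 1/(-132 + 27) = 1/(-105) = -1/105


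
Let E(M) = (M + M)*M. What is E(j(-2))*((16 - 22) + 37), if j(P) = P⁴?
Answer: 15872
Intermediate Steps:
E(M) = 2*M² (E(M) = (2*M)*M = 2*M²)
E(j(-2))*((16 - 22) + 37) = (2*((-2)⁴)²)*((16 - 22) + 37) = (2*16²)*(-6 + 37) = (2*256)*31 = 512*31 = 15872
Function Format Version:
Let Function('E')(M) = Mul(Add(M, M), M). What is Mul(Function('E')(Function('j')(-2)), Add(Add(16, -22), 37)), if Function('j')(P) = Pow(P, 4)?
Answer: 15872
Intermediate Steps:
Function('E')(M) = Mul(2, Pow(M, 2)) (Function('E')(M) = Mul(Mul(2, M), M) = Mul(2, Pow(M, 2)))
Mul(Function('E')(Function('j')(-2)), Add(Add(16, -22), 37)) = Mul(Mul(2, Pow(Pow(-2, 4), 2)), Add(Add(16, -22), 37)) = Mul(Mul(2, Pow(16, 2)), Add(-6, 37)) = Mul(Mul(2, 256), 31) = Mul(512, 31) = 15872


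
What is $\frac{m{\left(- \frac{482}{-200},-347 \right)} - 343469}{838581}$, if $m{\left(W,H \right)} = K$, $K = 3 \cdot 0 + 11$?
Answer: $- \frac{114486}{279527} \approx -0.40957$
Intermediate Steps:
$K = 11$ ($K = 0 + 11 = 11$)
$m{\left(W,H \right)} = 11$
$\frac{m{\left(- \frac{482}{-200},-347 \right)} - 343469}{838581} = \frac{11 - 343469}{838581} = \left(11 - 343469\right) \frac{1}{838581} = \left(-343458\right) \frac{1}{838581} = - \frac{114486}{279527}$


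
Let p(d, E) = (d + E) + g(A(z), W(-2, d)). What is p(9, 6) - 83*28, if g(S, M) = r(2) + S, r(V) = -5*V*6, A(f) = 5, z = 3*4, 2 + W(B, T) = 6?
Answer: -2364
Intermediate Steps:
W(B, T) = 4 (W(B, T) = -2 + 6 = 4)
z = 12
r(V) = -30*V
g(S, M) = -60 + S (g(S, M) = -30*2 + S = -60 + S)
p(d, E) = -55 + E + d (p(d, E) = (d + E) + (-60 + 5) = (E + d) - 55 = -55 + E + d)
p(9, 6) - 83*28 = (-55 + 6 + 9) - 83*28 = -40 - 2324 = -2364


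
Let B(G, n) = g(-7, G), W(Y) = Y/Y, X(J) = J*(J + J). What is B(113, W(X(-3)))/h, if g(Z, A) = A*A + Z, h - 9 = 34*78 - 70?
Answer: 12762/2591 ≈ 4.9255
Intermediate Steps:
X(J) = 2*J**2 (X(J) = J*(2*J) = 2*J**2)
h = 2591 (h = 9 + (34*78 - 70) = 9 + (2652 - 70) = 9 + 2582 = 2591)
g(Z, A) = Z + A**2 (g(Z, A) = A**2 + Z = Z + A**2)
W(Y) = 1
B(G, n) = -7 + G**2
B(113, W(X(-3)))/h = (-7 + 113**2)/2591 = (-7 + 12769)*(1/2591) = 12762*(1/2591) = 12762/2591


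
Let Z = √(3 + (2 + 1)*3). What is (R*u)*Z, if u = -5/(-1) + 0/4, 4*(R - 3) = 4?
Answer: 40*√3 ≈ 69.282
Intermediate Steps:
R = 4 (R = 3 + (¼)*4 = 3 + 1 = 4)
Z = 2*√3 (Z = √(3 + 3*3) = √(3 + 9) = √12 = 2*√3 ≈ 3.4641)
u = 5 (u = -5*(-1) + 0*(¼) = 5 + 0 = 5)
(R*u)*Z = (4*5)*(2*√3) = 20*(2*√3) = 40*√3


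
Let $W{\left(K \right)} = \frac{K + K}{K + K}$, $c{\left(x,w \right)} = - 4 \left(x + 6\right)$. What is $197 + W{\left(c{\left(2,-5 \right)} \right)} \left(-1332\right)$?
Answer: $-1135$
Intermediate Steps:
$c{\left(x,w \right)} = -24 - 4 x$ ($c{\left(x,w \right)} = - 4 \left(6 + x\right) = -24 - 4 x$)
$W{\left(K \right)} = 1$ ($W{\left(K \right)} = \frac{2 K}{2 K} = 2 K \frac{1}{2 K} = 1$)
$197 + W{\left(c{\left(2,-5 \right)} \right)} \left(-1332\right) = 197 + 1 \left(-1332\right) = 197 - 1332 = -1135$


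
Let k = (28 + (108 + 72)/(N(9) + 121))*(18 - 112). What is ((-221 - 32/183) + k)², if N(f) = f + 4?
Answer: 1334510819335849/150332121 ≈ 8.8771e+6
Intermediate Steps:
N(f) = 4 + f
k = -184804/67 (k = (28 + (108 + 72)/((4 + 9) + 121))*(18 - 112) = (28 + 180/(13 + 121))*(-94) = (28 + 180/134)*(-94) = (28 + 180*(1/134))*(-94) = (28 + 90/67)*(-94) = (1966/67)*(-94) = -184804/67 ≈ -2758.3)
((-221 - 32/183) + k)² = ((-221 - 32/183) - 184804/67)² = (-40475/183 - 184804/67)² = (-36530957/12261)² = 1334510819335849/150332121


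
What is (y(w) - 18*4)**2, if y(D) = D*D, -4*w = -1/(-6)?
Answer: 1719843841/331776 ≈ 5183.8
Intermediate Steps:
w = -1/24 (w = -(-1)/(4*(-6)) = -(-1)*(-1)/(4*6) = -1/4*1/6 = -1/24 ≈ -0.041667)
y(D) = D**2
(y(w) - 18*4)**2 = ((-1/24)**2 - 18*4)**2 = (1/576 - 72)**2 = (-41471/576)**2 = 1719843841/331776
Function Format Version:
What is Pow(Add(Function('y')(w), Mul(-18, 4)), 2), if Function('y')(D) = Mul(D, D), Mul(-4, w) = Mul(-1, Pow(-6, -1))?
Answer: Rational(1719843841, 331776) ≈ 5183.8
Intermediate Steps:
w = Rational(-1, 24) (w = Mul(Rational(-1, 4), Mul(-1, Pow(-6, -1))) = Mul(Rational(-1, 4), Mul(-1, Rational(-1, 6))) = Mul(Rational(-1, 4), Rational(1, 6)) = Rational(-1, 24) ≈ -0.041667)
Function('y')(D) = Pow(D, 2)
Pow(Add(Function('y')(w), Mul(-18, 4)), 2) = Pow(Add(Pow(Rational(-1, 24), 2), Mul(-18, 4)), 2) = Pow(Add(Rational(1, 576), -72), 2) = Pow(Rational(-41471, 576), 2) = Rational(1719843841, 331776)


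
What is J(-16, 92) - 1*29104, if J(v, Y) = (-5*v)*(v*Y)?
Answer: -146864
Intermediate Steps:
J(v, Y) = -5*Y*v**2 (J(v, Y) = (-5*v)*(Y*v) = -5*Y*v**2)
J(-16, 92) - 1*29104 = -5*92*(-16)**2 - 1*29104 = -5*92*256 - 29104 = -117760 - 29104 = -146864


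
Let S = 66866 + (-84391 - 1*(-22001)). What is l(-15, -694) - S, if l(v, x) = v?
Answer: -4491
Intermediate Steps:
S = 4476 (S = 66866 + (-84391 + 22001) = 66866 - 62390 = 4476)
l(-15, -694) - S = -15 - 1*4476 = -15 - 4476 = -4491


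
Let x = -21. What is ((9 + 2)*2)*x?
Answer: -462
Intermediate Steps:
((9 + 2)*2)*x = ((9 + 2)*2)*(-21) = (11*2)*(-21) = 22*(-21) = -462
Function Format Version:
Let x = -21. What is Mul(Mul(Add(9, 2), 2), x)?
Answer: -462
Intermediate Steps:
Mul(Mul(Add(9, 2), 2), x) = Mul(Mul(Add(9, 2), 2), -21) = Mul(Mul(11, 2), -21) = Mul(22, -21) = -462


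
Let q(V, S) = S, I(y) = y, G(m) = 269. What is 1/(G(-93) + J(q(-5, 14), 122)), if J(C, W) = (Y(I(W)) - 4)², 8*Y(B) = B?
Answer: 16/6329 ≈ 0.0025280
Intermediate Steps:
Y(B) = B/8
J(C, W) = (-4 + W/8)² (J(C, W) = (W/8 - 4)² = (-4 + W/8)²)
1/(G(-93) + J(q(-5, 14), 122)) = 1/(269 + (-32 + 122)²/64) = 1/(269 + (1/64)*90²) = 1/(269 + (1/64)*8100) = 1/(269 + 2025/16) = 1/(6329/16) = 16/6329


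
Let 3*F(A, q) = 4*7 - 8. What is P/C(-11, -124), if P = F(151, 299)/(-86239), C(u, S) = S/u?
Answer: -55/8020227 ≈ -6.8577e-6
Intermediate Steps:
F(A, q) = 20/3 (F(A, q) = (4*7 - 8)/3 = (28 - 8)/3 = (⅓)*20 = 20/3)
P = -20/258717 (P = (20/3)/(-86239) = (20/3)*(-1/86239) = -20/258717 ≈ -7.7305e-5)
P/C(-11, -124) = -20/(258717*((-124/(-11)))) = -20/(258717*((-124*(-1/11)))) = -20/(258717*124/11) = -20/258717*11/124 = -55/8020227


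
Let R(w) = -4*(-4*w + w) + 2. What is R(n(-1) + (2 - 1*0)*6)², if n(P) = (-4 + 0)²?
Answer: 114244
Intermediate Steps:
n(P) = 16 (n(P) = (-4)² = 16)
R(w) = 2 + 12*w (R(w) = -(-12)*w + 2 = 12*w + 2 = 2 + 12*w)
R(n(-1) + (2 - 1*0)*6)² = (2 + 12*(16 + (2 - 1*0)*6))² = (2 + 12*(16 + (2 + 0)*6))² = (2 + 12*(16 + 2*6))² = (2 + 12*(16 + 12))² = (2 + 12*28)² = (2 + 336)² = 338² = 114244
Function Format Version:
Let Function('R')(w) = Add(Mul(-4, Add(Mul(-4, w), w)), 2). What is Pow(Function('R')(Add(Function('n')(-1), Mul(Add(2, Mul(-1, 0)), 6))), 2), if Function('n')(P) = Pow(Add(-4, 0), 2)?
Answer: 114244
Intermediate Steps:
Function('n')(P) = 16 (Function('n')(P) = Pow(-4, 2) = 16)
Function('R')(w) = Add(2, Mul(12, w)) (Function('R')(w) = Add(Mul(-4, Mul(-3, w)), 2) = Add(Mul(12, w), 2) = Add(2, Mul(12, w)))
Pow(Function('R')(Add(Function('n')(-1), Mul(Add(2, Mul(-1, 0)), 6))), 2) = Pow(Add(2, Mul(12, Add(16, Mul(Add(2, Mul(-1, 0)), 6)))), 2) = Pow(Add(2, Mul(12, Add(16, Mul(Add(2, 0), 6)))), 2) = Pow(Add(2, Mul(12, Add(16, Mul(2, 6)))), 2) = Pow(Add(2, Mul(12, Add(16, 12))), 2) = Pow(Add(2, Mul(12, 28)), 2) = Pow(Add(2, 336), 2) = Pow(338, 2) = 114244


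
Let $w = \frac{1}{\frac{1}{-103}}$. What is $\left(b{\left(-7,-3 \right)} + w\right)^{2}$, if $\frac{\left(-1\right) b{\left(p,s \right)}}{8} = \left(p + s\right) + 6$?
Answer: $5041$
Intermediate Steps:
$w = -103$ ($w = \frac{1}{- \frac{1}{103}} = -103$)
$b{\left(p,s \right)} = -48 - 8 p - 8 s$ ($b{\left(p,s \right)} = - 8 \left(\left(p + s\right) + 6\right) = - 8 \left(6 + p + s\right) = -48 - 8 p - 8 s$)
$\left(b{\left(-7,-3 \right)} + w\right)^{2} = \left(\left(-48 - -56 - -24\right) - 103\right)^{2} = \left(\left(-48 + 56 + 24\right) - 103\right)^{2} = \left(32 - 103\right)^{2} = \left(-71\right)^{2} = 5041$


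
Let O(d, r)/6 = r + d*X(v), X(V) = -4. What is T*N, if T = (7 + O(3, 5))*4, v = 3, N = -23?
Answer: 3220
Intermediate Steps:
O(d, r) = -24*d + 6*r (O(d, r) = 6*(r + d*(-4)) = 6*(r - 4*d) = -24*d + 6*r)
T = -140 (T = (7 + (-24*3 + 6*5))*4 = (7 + (-72 + 30))*4 = (7 - 42)*4 = -35*4 = -140)
T*N = -140*(-23) = 3220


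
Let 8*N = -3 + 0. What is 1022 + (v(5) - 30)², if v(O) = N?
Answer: 124457/64 ≈ 1944.6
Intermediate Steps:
N = -3/8 (N = (-3 + 0)/8 = (⅛)*(-3) = -3/8 ≈ -0.37500)
v(O) = -3/8
1022 + (v(5) - 30)² = 1022 + (-3/8 - 30)² = 1022 + (-243/8)² = 1022 + 59049/64 = 124457/64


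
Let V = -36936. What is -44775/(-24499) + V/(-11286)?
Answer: 1374489/269489 ≈ 5.1003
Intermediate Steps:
-44775/(-24499) + V/(-11286) = -44775/(-24499) - 36936/(-11286) = -44775*(-1/24499) - 36936*(-1/11286) = 44775/24499 + 36/11 = 1374489/269489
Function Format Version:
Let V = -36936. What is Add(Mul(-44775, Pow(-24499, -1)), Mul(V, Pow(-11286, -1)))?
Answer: Rational(1374489, 269489) ≈ 5.1003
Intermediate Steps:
Add(Mul(-44775, Pow(-24499, -1)), Mul(V, Pow(-11286, -1))) = Add(Mul(-44775, Pow(-24499, -1)), Mul(-36936, Pow(-11286, -1))) = Add(Mul(-44775, Rational(-1, 24499)), Mul(-36936, Rational(-1, 11286))) = Add(Rational(44775, 24499), Rational(36, 11)) = Rational(1374489, 269489)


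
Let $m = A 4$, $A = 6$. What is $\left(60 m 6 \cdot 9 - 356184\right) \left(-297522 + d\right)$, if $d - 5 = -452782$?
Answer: $208901248776$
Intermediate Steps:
$m = 24$ ($m = 6 \cdot 4 = 24$)
$d = -452777$ ($d = 5 - 452782 = -452777$)
$\left(60 m 6 \cdot 9 - 356184\right) \left(-297522 + d\right) = \left(60 \cdot 24 \cdot 6 \cdot 9 - 356184\right) \left(-297522 - 452777\right) = \left(1440 \cdot 54 - 356184\right) \left(-750299\right) = \left(77760 - 356184\right) \left(-750299\right) = \left(-278424\right) \left(-750299\right) = 208901248776$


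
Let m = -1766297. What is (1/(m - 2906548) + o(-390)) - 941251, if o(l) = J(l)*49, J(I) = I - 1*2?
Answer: -4488076035856/4672845 ≈ -9.6046e+5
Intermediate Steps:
J(I) = -2 + I (J(I) = I - 2 = -2 + I)
o(l) = -98 + 49*l (o(l) = (-2 + l)*49 = -98 + 49*l)
(1/(m - 2906548) + o(-390)) - 941251 = (1/(-1766297 - 2906548) + (-98 + 49*(-390))) - 941251 = (1/(-4672845) + (-98 - 19110)) - 941251 = (-1/4672845 - 19208) - 941251 = -89756006761/4672845 - 941251 = -4488076035856/4672845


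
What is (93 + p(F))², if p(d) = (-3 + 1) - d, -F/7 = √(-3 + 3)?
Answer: 8281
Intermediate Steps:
F = 0 (F = -7*√(-3 + 3) = -7*√0 = -7*0 = 0)
p(d) = -2 - d
(93 + p(F))² = (93 + (-2 - 1*0))² = (93 + (-2 + 0))² = (93 - 2)² = 91² = 8281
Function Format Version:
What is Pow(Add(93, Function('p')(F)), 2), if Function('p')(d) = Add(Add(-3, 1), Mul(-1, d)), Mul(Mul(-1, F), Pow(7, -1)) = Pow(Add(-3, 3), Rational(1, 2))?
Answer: 8281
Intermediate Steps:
F = 0 (F = Mul(-7, Pow(Add(-3, 3), Rational(1, 2))) = Mul(-7, Pow(0, Rational(1, 2))) = Mul(-7, 0) = 0)
Function('p')(d) = Add(-2, Mul(-1, d))
Pow(Add(93, Function('p')(F)), 2) = Pow(Add(93, Add(-2, Mul(-1, 0))), 2) = Pow(Add(93, Add(-2, 0)), 2) = Pow(Add(93, -2), 2) = Pow(91, 2) = 8281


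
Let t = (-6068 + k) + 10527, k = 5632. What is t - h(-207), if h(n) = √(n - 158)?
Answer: 10091 - I*√365 ≈ 10091.0 - 19.105*I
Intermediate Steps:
h(n) = √(-158 + n)
t = 10091 (t = (-6068 + 5632) + 10527 = -436 + 10527 = 10091)
t - h(-207) = 10091 - √(-158 - 207) = 10091 - √(-365) = 10091 - I*√365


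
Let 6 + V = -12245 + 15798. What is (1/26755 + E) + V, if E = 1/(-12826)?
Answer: 1217187193681/343159630 ≈ 3547.0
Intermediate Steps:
E = -1/12826 ≈ -7.7967e-5
V = 3547 (V = -6 + (-12245 + 15798) = -6 + 3553 = 3547)
(1/26755 + E) + V = (1/26755 - 1/12826) + 3547 = -13929/343159630 + 3547 = 1217187193681/343159630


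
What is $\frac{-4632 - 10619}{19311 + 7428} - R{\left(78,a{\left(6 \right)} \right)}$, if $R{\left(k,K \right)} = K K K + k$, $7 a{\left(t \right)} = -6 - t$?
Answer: $- \frac{674401307}{9171477} \approx -73.532$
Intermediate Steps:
$a{\left(t \right)} = - \frac{6}{7} - \frac{t}{7}$ ($a{\left(t \right)} = \frac{-6 - t}{7} = - \frac{6}{7} - \frac{t}{7}$)
$R{\left(k,K \right)} = k + K^{3}$ ($R{\left(k,K \right)} = K^{2} K + k = K^{3} + k = k + K^{3}$)
$\frac{-4632 - 10619}{19311 + 7428} - R{\left(78,a{\left(6 \right)} \right)} = \frac{-4632 - 10619}{19311 + 7428} - \left(78 + \left(- \frac{6}{7} - \frac{6}{7}\right)^{3}\right) = - \frac{15251}{26739} - \left(78 + \left(- \frac{6}{7} - \frac{6}{7}\right)^{3}\right) = \left(-15251\right) \frac{1}{26739} - \left(78 + \left(- \frac{12}{7}\right)^{3}\right) = - \frac{15251}{26739} - \left(78 - \frac{1728}{343}\right) = - \frac{15251}{26739} - \frac{25026}{343} = - \frac{674401307}{9171477}$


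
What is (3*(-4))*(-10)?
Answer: 120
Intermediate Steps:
(3*(-4))*(-10) = -12*(-10) = 120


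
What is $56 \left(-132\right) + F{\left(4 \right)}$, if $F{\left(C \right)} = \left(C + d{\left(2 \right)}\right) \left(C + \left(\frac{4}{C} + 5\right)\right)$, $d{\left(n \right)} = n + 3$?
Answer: $-7302$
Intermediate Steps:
$d{\left(n \right)} = 3 + n$
$F{\left(C \right)} = \left(5 + C\right) \left(5 + C + \frac{4}{C}\right)$ ($F{\left(C \right)} = \left(C + \left(3 + 2\right)\right) \left(C + \left(\frac{4}{C} + 5\right)\right) = \left(C + 5\right) \left(C + \left(5 + \frac{4}{C}\right)\right) = \left(5 + C\right) \left(5 + C + \frac{4}{C}\right)$)
$56 \left(-132\right) + F{\left(4 \right)} = 56 \left(-132\right) + \left(29 + 4^{2} + 10 \cdot 4 + \frac{20}{4}\right) = -7392 + \left(29 + 16 + 40 + 20 \cdot \frac{1}{4}\right) = -7392 + \left(29 + 16 + 40 + 5\right) = -7392 + 90 = -7302$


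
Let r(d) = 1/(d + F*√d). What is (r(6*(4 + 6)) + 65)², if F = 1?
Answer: 882893761/208860 - 3836*√15/52215 ≈ 4226.9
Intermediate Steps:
r(d) = 1/(d + √d) (r(d) = 1/(d + 1*√d) = 1/(d + √d))
(r(6*(4 + 6)) + 65)² = (1/(6*(4 + 6) + √(6*(4 + 6))) + 65)² = (1/(6*10 + √(6*10)) + 65)² = (1/(60 + √60) + 65)² = (1/(60 + 2*√15) + 65)² = (65 + 1/(60 + 2*√15))²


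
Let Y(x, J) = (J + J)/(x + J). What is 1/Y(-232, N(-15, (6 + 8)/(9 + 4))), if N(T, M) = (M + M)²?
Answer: -4803/196 ≈ -24.505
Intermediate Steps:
N(T, M) = 4*M² (N(T, M) = (2*M)² = 4*M²)
Y(x, J) = 2*J/(J + x) (Y(x, J) = (2*J)/(J + x) = 2*J/(J + x))
1/Y(-232, N(-15, (6 + 8)/(9 + 4))) = 1/(2*(4*((6 + 8)/(9 + 4))²)/(4*((6 + 8)/(9 + 4))² - 232)) = 1/(2*(4*(14/13)²)/(4*(14/13)² - 232)) = 1/(2*(4*(196/169))/(4*(196/169) - 232)) = 1/(2*(784/169)/(784/169 - 232)) = 1/(2*(784/169)/(-38424/169)) = 1/(2*(784/169)*(-169/38424)) = 1/(-196/4803) = -4803/196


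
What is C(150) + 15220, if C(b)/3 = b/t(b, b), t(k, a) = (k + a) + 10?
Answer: 471865/31 ≈ 15221.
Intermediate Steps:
t(k, a) = 10 + a + k (t(k, a) = (a + k) + 10 = 10 + a + k)
C(b) = 3*b/(10 + 2*b) (C(b) = 3*(b/(10 + b + b)) = 3*(b/(10 + 2*b)) = 3*b/(10 + 2*b))
C(150) + 15220 = (3/2)*150/(5 + 150) + 15220 = (3/2)*150/155 + 15220 = (3/2)*150*(1/155) + 15220 = 45/31 + 15220 = 471865/31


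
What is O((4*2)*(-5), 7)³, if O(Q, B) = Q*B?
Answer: -21952000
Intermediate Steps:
O(Q, B) = B*Q
O((4*2)*(-5), 7)³ = (7*((4*2)*(-5)))³ = (7*(8*(-5)))³ = (7*(-40))³ = (-280)³ = -21952000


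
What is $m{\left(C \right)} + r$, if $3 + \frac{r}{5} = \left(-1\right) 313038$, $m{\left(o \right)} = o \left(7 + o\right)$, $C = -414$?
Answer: $-1396707$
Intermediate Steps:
$r = -1565205$ ($r = -15 + 5 \left(\left(-1\right) 313038\right) = -15 + 5 \left(-313038\right) = -15 - 1565190 = -1565205$)
$m{\left(C \right)} + r = - 414 \left(7 - 414\right) - 1565205 = \left(-414\right) \left(-407\right) - 1565205 = 168498 - 1565205 = -1396707$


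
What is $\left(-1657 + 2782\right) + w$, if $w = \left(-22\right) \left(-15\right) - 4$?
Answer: $1451$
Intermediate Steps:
$w = 326$ ($w = 330 - 4 = 326$)
$\left(-1657 + 2782\right) + w = \left(-1657 + 2782\right) + 326 = 1125 + 326 = 1451$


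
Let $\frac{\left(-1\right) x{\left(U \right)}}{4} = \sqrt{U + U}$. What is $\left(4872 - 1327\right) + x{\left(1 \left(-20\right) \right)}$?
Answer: $3545 - 8 i \sqrt{10} \approx 3545.0 - 25.298 i$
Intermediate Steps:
$x{\left(U \right)} = - 4 \sqrt{2} \sqrt{U}$ ($x{\left(U \right)} = - 4 \sqrt{U + U} = - 4 \sqrt{2 U} = - 4 \sqrt{2} \sqrt{U}$)
$\left(4872 - 1327\right) + x{\left(1 \left(-20\right) \right)} = \left(4872 - 1327\right) - 4 \sqrt{2} \sqrt{1 \left(-20\right)} = 3545 - 4 \sqrt{2} \sqrt{-20} = 3545 - 4 \sqrt{2} \cdot 2 i \sqrt{5} = 3545 - 8 i \sqrt{10}$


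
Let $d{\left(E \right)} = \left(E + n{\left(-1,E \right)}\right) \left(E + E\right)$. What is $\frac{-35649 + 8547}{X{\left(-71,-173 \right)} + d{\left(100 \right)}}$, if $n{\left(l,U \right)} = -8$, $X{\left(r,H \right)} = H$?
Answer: $- \frac{27102}{18227} \approx -1.4869$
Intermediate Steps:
$d{\left(E \right)} = 2 E \left(-8 + E\right)$ ($d{\left(E \right)} = \left(E - 8\right) \left(E + E\right) = \left(-8 + E\right) 2 E = 2 E \left(-8 + E\right)$)
$\frac{-35649 + 8547}{X{\left(-71,-173 \right)} + d{\left(100 \right)}} = \frac{-35649 + 8547}{-173 + 2 \cdot 100 \left(-8 + 100\right)} = - \frac{27102}{-173 + 2 \cdot 100 \cdot 92} = - \frac{27102}{-173 + 18400} = - \frac{27102}{18227}$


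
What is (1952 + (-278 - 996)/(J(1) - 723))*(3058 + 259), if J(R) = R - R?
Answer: 4685494690/723 ≈ 6.4806e+6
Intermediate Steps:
J(R) = 0
(1952 + (-278 - 996)/(J(1) - 723))*(3058 + 259) = (1952 + (-278 - 996)/(0 - 723))*(3058 + 259) = (1952 - 1274/(-723))*3317 = (1952 - 1274*(-1/723))*3317 = (1952 + 1274/723)*3317 = (1412570/723)*3317 = 4685494690/723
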